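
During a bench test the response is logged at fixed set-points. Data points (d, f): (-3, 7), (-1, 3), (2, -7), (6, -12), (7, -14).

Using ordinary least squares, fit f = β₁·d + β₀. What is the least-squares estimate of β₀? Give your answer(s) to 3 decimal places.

β₀ = 0.029

The normal system MᵀM·[β₁, β₀]ᵀ = Mᵀf is [[99, 11]; [11, 5]]·[β₁, β₀]ᵀ = [-208, -23]ᵀ.
Determinant 99·5 − 11² = 374.
β₁ = ((-208)·5 − 11·(-23))/374 = -787/374; β₀ = (99·(-23) − 11·(-208))/374 = 1/34.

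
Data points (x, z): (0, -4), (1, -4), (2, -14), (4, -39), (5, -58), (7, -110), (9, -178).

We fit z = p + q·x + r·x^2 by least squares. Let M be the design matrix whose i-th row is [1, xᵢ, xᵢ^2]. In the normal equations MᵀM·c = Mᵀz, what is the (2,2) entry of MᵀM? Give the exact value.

Row 2 ↔ basis x, column 2 ↔ basis x, so (MᵀM)_{2,2} = Σᵢ (x)·(x) = (0)·(0) + (1)·(1) + (2)·(2) + (4)·(4) + (5)·(5) + (7)·(7) + (9)·(9) = 176.

176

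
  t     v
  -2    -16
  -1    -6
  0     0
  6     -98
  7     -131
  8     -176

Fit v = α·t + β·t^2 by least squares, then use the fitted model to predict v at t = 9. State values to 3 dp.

v̂ = -224.657

From the data, Σt·t = 154, Σt·t^2 = 1062, Σt^2·t^2 = 7810.
Right-hand side: Σt·v = -2875, Σt^2·v = -21281.
So AᵀA·[α, β]ᵀ = Aᵀv: [[154, 1062]; [1062, 7810]]·[α, β]ᵀ = [-2875, -21281]ᵀ.
Determinant 154·7810 − 1062² = 74896.
α = ((-2875)·7810 − 1062·(-21281))/74896 = 9167/4681; β = (154·(-21281) − 1062·(-2875))/74896 = -28003/9362.
At t = 9: v̂ = (9167/4681)·(9) + (-28003/9362)·(81) = -2103237/9362.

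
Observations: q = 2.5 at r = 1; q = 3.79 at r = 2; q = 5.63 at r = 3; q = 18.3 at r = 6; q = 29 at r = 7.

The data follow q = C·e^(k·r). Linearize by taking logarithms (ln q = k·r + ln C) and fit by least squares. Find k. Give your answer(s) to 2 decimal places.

k = 0.40

With ln qᵢ as the transformed response and rᵢ as the regressor:
Over the data: Σr = 19.0000, Σ(r)² = 99.0000, Σln q = 10.2510, Σr·ln q = 49.7778.
Normal system: [[99.0000, 19.0000]; [19.0000, 5]]·[k, ln C]ᵀ = [49.7778, 10.2510]ᵀ.
Solving (det = 134.0000): k = 0.40389, ln C = 0.51542.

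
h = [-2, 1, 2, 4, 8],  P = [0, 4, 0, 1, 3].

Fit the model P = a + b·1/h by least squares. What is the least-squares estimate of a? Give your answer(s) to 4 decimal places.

Forming AᵀA = [[5, 11/8]; [11/8, 101/64]] and AᵀP = [8, 37/8]ᵀ gives AᵀA·[a, b]ᵀ = AᵀP.
Δ = 5·(101/64) − (11/8)² = 6.
a = (8·(101/64) − (11/8)·(37/8))/6 = 401/384; b = (5·(37/8) − (11/8)·8)/6 = 97/48.

a = 1.0443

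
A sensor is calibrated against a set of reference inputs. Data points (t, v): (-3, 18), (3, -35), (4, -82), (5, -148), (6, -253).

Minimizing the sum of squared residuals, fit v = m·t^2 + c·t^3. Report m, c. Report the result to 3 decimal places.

m = -0.989, c = -1.003

The normal equations are: 2339·m + 11925·c = -14273;  11925·m + 67835·c = -79827.
Δ = 2339·67835 − 11925² = 16460440.
m = ((-14273)·67835 − 11925·(-79827))/16460440 = -813599/823022; c = (2339·(-79827) − 11925·(-14273))/16460440 = -4127457/4115110.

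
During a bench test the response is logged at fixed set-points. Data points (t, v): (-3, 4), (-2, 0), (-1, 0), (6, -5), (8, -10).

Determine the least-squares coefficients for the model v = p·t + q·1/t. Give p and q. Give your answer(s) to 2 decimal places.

Compute the Gram sums: Σt·t = 114, Σt·1/t = 5, Σ1/t·1/t = 809/576.
Moment sums: Σt·v = -122, Σ1/t·v = -41/12.
AᵀA·[p, q]ᵀ = Aᵀv becomes [[114, 5]; [5, 809/576]]·[p, q]ᵀ = [-122, -41/12]ᵀ.
Eliminating q: (809/576)·(row 1) − 5·(row 2) gives (12971/96)·p = (809/576)·(-122) − 5·(-41/12) = -44429/288, so p = -6347/5559.
Then q = ((-41/12) − 5·(-6347/5559))/(809/576) = 3024/1853.

p = -1.14, q = 1.63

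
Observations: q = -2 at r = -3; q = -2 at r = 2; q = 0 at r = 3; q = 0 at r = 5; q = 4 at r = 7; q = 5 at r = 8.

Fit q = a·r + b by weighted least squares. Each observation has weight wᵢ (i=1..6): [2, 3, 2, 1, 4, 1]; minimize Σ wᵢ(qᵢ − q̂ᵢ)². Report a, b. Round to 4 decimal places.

The normal equations are: 333·a + 47·b = 152;  47·a + 13·b = 11.
(Σwᵢ·r·r = 333, Σwᵢ·r = 47, Σwᵢ·1 = 13, Σwᵢ·r·q = 152, Σwᵢ·q = 11.)
Determinant 333·13 − 47² = 2120.
a = (152·13 − 47·11)/2120 = 1459/2120; b = (333·11 − 47·152)/2120 = -3481/2120.

a = 0.6882, b = -1.6420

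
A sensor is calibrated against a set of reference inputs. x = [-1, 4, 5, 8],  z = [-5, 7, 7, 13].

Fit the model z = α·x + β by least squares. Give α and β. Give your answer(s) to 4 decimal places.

α = 2.0000, β = -2.5000

Entries of AᵀA: Σx·x = 106, Σx = 16, Σ1 = 4.
And Σx·z = 172, Σz = 22.
Normal equations: [[106, 16]; [16, 4]]·[α, β]ᵀ = [172, 22]ᵀ.
det = 106·4 − 16² = 168.
α = (172·4 − 16·22)/168 = 2; β = (106·22 − 16·172)/168 = -5/2.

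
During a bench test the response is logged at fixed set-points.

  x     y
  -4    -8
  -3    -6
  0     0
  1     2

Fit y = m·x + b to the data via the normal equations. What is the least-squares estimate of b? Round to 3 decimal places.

Normal-equation sums: Σx·x = 26, Σx = -6, Σ1 = 4.
Moment sums: Σx·y = 52, Σy = -12.
So AᵀA·[m, b]ᵀ = Aᵀy: [[26, -6]; [-6, 4]]·[m, b]ᵀ = [52, -12]ᵀ.
Determinant 26·4 − (-6)² = 68.
m = (52·4 − (-6)·(-12))/68 = 2; b = (26·(-12) − (-6)·52)/68 = 0.

b = 0.000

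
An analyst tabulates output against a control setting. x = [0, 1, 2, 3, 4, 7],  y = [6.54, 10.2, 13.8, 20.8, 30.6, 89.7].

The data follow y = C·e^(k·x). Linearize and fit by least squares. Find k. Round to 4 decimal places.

k = 0.3719

With ln yᵢ as the transformed response and xᵢ as the regressor:
AᵀA = [[79.0000, 17.0000]; [17.0000, 6]], rhs = [61.8359, 17.7774]ᵀ  (here Σx = 17.0000, Σ(x)² = 79.0000, Σln y = 17.7774, Σx·ln y = 61.8359).
Solving (det = 185.0000): k = 0.37189, ln C = 1.90922.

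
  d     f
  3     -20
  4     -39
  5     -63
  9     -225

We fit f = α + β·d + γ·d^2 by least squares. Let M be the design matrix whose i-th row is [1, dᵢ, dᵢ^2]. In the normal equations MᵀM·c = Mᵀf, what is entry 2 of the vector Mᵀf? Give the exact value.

-2556

Entry 2 ↔ basis d, so (Mᵀf)_{2} = Σᵢ (d)·fᵢ = (3)·(-20) + (4)·(-39) + (5)·(-63) + (9)·(-225) = -2556.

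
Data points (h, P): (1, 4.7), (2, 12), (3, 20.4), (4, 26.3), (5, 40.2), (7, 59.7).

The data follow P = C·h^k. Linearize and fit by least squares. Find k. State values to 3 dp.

k = 1.299

Let Y = ln P. Fitting Y = k·ln h + ln C by least squares:
Σln h = 6.7334, Σ(ln h)² = 9.9861, Σln P = 18.1008, Σln h·ln P = 23.4704.
Equations: 9.9861·k + 6.7334·ln C = 23.4704;  6.7334·k + 6·ln C = 18.1008.
Slope k = (n·Σln h·ln P − Σln h·Σln P)/(n·Σ(ln h)² − (Σln h)²) = (6·23.4704 − 6.7334·18.1008)/14.5777 = 1.29943; ln C = (Σln P − k·Σln h)/n = 1.55853.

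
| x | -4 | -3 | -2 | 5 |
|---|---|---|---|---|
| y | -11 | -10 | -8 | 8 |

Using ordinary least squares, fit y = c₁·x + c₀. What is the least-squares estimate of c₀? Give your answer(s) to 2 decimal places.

Normal-equation sums: Σx·x = 54, Σx = -4, Σ1 = 4.
Right-hand side: Σx·y = 130, Σy = -21.
AᵀA·[c₁, c₀]ᵀ = Aᵀy becomes [[54, -4]; [-4, 4]]·[c₁, c₀]ᵀ = [130, -21]ᵀ.
Eliminating c₀: 4·(row 1) − (-4)·(row 2) gives 200·c₁ = 4·130 − (-4)·(-21) = 436, so c₁ = 109/50.
Then c₀ = ((-21) − (-4)·(109/50))/4 = -307/100.

c₀ = -3.07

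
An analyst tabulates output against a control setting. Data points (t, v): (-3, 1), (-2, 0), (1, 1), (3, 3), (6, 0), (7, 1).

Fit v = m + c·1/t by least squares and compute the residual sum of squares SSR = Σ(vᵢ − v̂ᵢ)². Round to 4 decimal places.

Forming XᵀX = [[6, 17/21]; [17/21, 149/98]] and Xᵀv = [6, 38/21]ᵀ gives XᵀX·[m, c]ᵀ = Xᵀv.
Δ = 6·(149/98) − (17/21)² = 3734/441.
m = (6·(149/98) − (17/21)·(38/21))/(3734/441) = 3377/3734; c = (6·(38/21) − (17/21)·6)/(3734/441) = 1323/1867.
Residuals: 1239/3734, -1027/1867, -2289/3734, 6943/3734, -1909/1867, -21/3734; SSR = 9879/1867.

SSR = 5.2914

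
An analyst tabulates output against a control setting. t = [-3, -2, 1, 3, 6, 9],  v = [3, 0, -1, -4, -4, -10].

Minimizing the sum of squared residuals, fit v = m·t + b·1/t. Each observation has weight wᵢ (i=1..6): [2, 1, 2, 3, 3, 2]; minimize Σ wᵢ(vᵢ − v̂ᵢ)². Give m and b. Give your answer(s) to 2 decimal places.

Forming XᵀWX = [[321, 13]; [13, 236/81]] and XᵀWv = [-308, -110/9]ᵀ gives XᵀWX·[m, b]ᵀ = XᵀWv.
Determinant 321·(236/81) − 13² = 20689/27.
m = ((-308)·(236/81) − 13·(-110/9))/(20689/27) = -59818/62067; b = (321·(-110/9) − 13·(-308))/(20689/27) = 2178/20689.

m = -0.96, b = 0.11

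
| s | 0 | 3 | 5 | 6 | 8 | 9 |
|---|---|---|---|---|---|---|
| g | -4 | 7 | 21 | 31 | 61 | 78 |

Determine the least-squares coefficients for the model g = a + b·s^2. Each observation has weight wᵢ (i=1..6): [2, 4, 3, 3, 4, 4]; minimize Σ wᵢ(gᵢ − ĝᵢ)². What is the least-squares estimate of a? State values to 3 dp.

a = -3.409

Setting ∂/∂a … = 0 gives: 20·a + 799·b = 732;  799·a + 48715·b = 46063.
Δ = 20·48715 − 799² = 335899.
a = (732·48715 − 799·46063)/335899 = -1144957/335899; b = (20·46063 − 799·732)/335899 = 336392/335899.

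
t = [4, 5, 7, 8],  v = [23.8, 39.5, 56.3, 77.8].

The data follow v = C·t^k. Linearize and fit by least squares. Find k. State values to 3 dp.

k = 1.587

Let Y = ln v. Fitting Y = k·ln t + ln C by least squares:
AᵀA = [[12.6227, 7.0211]; [7.0211, 4]], rhs = [27.2084, 15.2308]ᵀ  (here Σln t = 7.0211, Σ(ln t)² = 12.6227, Σln v = 15.2308, Σln t·ln v = 27.2084).
Solving (det = 1.1954): k = 1.58689, ln C = 1.02229.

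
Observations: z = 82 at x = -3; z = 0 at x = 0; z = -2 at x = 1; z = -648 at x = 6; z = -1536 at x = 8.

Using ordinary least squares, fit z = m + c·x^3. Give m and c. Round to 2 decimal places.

Setting ∂/∂m … = 0 gives: 5·m + 702·c = -2104;  702·m + 309530·c = -928616.
(Σ1 = 5, Σx^3 = 702, Σx^3·x^3 = 309530, Σz = -2104, Σx^3·z = -928616.)
Δ = 5·309530 − 702² = 1054846.
m = ((-2104)·309530 − 702·(-928616))/1054846 = 24512/40571; c = (5·(-928616) − 702·(-2104))/1054846 = -121772/40571.

m = 0.60, c = -3.00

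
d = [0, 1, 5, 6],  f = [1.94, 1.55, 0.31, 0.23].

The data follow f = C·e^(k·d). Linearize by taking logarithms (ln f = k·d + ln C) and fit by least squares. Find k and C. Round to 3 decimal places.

Linearized form: ln f = k·d + ln C. From the 4 transformed points,
Σd = 12.0000, Σ(d)² = 62.0000, Σln f = -1.5399, Σd·ln f = -14.2357.
Normal system: [[62.0000, 12.0000]; [12.0000, 4]]·[k, ln C]ᵀ = [-14.2357, -1.5399]ᵀ.
Δ = 62.0000·4 − (12.0000)² = 104.0000; k = (-14.2357·4 − 12.0000·-1.5399)/104.0000 = -0.36984, ln C = (62.0000·-1.5399 − 12.0000·-14.2357)/104.0000 = 0.72456, so C = exp(0.72456) = 2.06381.

k = -0.370, C = 2.064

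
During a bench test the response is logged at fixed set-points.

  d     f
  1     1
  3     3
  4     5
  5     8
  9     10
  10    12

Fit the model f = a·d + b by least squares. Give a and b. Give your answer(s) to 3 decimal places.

The normal equations are: 232·a + 32·b = 280;  32·a + 6·b = 39.
(Σd·d = 232, Σd = 32, Σ1 = 6, Σd·f = 280, Σf = 39.)
det = 232·6 − 32² = 368.
a = (280·6 − 32·39)/368 = 27/23; b = (232·39 − 32·280)/368 = 11/46.

a = 1.174, b = 0.239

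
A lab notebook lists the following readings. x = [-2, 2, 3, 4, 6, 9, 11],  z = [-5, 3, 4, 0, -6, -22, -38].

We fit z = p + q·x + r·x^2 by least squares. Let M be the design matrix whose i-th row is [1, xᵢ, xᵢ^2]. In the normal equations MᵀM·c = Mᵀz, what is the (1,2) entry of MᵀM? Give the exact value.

Row 1 ↔ basis 1, column 2 ↔ basis x, so (MᵀM)_{1,2} = Σᵢ x = (1)·(-2) + (1)·(2) + (1)·(3) + (1)·(4) + (1)·(6) + (1)·(9) + (1)·(11) = 33.

33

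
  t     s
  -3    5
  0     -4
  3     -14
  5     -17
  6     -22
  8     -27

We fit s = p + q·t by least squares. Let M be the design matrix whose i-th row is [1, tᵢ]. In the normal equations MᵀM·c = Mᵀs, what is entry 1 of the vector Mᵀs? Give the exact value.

Entry 1 ↔ basis 1, so (Mᵀs)_{1} = Σᵢ sᵢ = (1)·(5) + (1)·(-4) + (1)·(-14) + (1)·(-17) + (1)·(-22) + (1)·(-27) = -79.

-79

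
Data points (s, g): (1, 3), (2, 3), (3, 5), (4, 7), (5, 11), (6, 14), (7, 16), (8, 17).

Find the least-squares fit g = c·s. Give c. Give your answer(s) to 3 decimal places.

c = 2.152

XᵀX·[c]ᵀ = Xᵀg reads: 204·c = 439.
(Σs·s = 204, Σs·g = 439.)
c = 439/204 = 2.15196.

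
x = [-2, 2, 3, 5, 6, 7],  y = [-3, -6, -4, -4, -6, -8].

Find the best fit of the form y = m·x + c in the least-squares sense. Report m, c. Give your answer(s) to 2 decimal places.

From the data, Σx·x = 127, Σx = 21, Σ1 = 6.
For Mᵀy: Σx·y = -130, Σy = -31.
MᵀM·[m, c]ᵀ = Mᵀy becomes [[127, 21]; [21, 6]]·[m, c]ᵀ = [-130, -31]ᵀ.
Determinant 127·6 − 21² = 321.
m = ((-130)·6 − 21·(-31))/321 = -43/107; c = (127·(-31) − 21·(-130))/321 = -1207/321.

m = -0.40, c = -3.76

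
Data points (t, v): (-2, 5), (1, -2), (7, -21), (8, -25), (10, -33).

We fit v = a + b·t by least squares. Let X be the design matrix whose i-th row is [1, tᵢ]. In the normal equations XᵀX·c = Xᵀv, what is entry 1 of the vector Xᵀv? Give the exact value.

Entry 1 ↔ basis 1, so (Xᵀv)_{1} = Σᵢ vᵢ = (1)·(5) + (1)·(-2) + (1)·(-21) + (1)·(-25) + (1)·(-33) = -76.

-76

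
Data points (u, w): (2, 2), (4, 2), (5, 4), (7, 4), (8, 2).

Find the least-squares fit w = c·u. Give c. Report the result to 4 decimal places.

c = 0.4810

AᵀA·[c]ᵀ = Aᵀw reads: 158·c = 76.
Hence c = 76 / 158 ≈ 0.481013.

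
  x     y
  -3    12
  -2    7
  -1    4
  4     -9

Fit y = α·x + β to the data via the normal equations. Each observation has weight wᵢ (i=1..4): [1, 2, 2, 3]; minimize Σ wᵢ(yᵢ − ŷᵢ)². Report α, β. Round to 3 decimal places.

Setting ∂/∂α … = 0 gives: 67·α + 3·β = -180;  3·α + 8·β = 7.
(Σwᵢ·x·x = 67, Σwᵢ·x = 3, Σwᵢ·1 = 8, Σwᵢ·x·y = -180, Σwᵢ·y = 7.)
Δ = 67·8 − 3² = 527.
α = ((-180)·8 − 3·7)/527 = -1461/527; β = (67·7 − 3·(-180))/527 = 1009/527.

α = -2.772, β = 1.915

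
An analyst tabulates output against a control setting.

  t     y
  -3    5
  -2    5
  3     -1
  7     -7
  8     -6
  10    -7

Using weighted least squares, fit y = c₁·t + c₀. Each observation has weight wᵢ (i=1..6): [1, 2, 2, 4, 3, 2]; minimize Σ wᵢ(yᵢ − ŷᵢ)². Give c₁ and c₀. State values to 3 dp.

From the data, Σwᵢ·t·t = 623, Σwᵢ·t = 71, Σwᵢ·1 = 14.
And Σwᵢ·t·y = -521, Σwᵢ·y = -47.
Normal equations: [[623, 71]; [71, 14]]·[c₁, c₀]ᵀ = [-521, -47]ᵀ.
det = 623·14 − 71² = 3681.
c₁ = ((-521)·14 − 71·(-47))/3681 = -1319/1227; c₀ = (623·(-47) − 71·(-521))/3681 = 2570/1227.

c₁ = -1.075, c₀ = 2.095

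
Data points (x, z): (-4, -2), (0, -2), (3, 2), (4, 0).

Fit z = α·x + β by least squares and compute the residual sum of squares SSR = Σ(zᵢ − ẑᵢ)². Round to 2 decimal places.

SSR = 4.80

Entries of AᵀA: Σx·x = 41, Σx = 3, Σ1 = 4.
And Σx·z = 14, Σz = -2.
det = 41·4 − 3² = 155.
α = (14·4 − 3·(-2))/155 = 2/5; β = (41·(-2) − 3·14)/155 = -4/5.
Residuals: 2/5, -6/5, 8/5, -4/5; SSR = 24/5.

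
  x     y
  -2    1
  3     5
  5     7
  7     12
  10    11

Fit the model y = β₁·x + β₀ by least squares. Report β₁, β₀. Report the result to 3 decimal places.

Entries of MᵀM: Σx·x = 187, Σx = 23, Σ1 = 5.
And Σx·y = 242, Σy = 36.
So MᵀM·[β₁, β₀]ᵀ = Mᵀy: [[187, 23]; [23, 5]]·[β₁, β₀]ᵀ = [242, 36]ᵀ.
det = 187·5 − 23² = 406.
β₁ = (242·5 − 23·36)/406 = 191/203; β₀ = (187·36 − 23·242)/406 = 583/203.

β₁ = 0.941, β₀ = 2.872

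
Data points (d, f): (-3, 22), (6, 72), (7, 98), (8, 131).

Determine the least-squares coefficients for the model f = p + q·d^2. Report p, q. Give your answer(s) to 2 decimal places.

p = 2.92, q = 1.97

The normal system AᵀA·[p, q]ᵀ = Aᵀf is [[4, 158]; [158, 7874]]·[p, q]ᵀ = [323, 15976]ᵀ.
Δ = 4·7874 − 158² = 6532.
p = (323·7874 − 158·15976)/6532 = 9547/3266; q = (4·15976 − 158·323)/6532 = 6435/3266.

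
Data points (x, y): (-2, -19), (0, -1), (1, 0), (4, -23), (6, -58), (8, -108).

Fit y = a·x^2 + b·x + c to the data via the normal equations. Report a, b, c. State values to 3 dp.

a = -2.106, b = 3.535, c = -2.374

Normal-equation sums: Σx^2·x^2 = 5665, Σx^2·x = 785, Σx^2 = 121, Σx·x = 121, Σx = 17, Σ1 = 6.
And Σx^2·y = -9444, Σx·y = -1266, Σy = -209.
So AᵀA·[a, b, c]ᵀ = Aᵀy: [[5665, 785, 121]; [785, 121, 17]; [121, 17, 6]]·[a, b, c]ᵀ = [-9444, -1266, -209]ᵀ.
Row-reducing yields a = -82911/39364, b = 139163/39364, c = -23359/9841.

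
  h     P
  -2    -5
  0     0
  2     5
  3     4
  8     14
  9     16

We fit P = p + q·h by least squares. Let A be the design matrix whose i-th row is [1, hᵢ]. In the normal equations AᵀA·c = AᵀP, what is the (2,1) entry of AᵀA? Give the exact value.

20

Row 2 ↔ basis h, column 1 ↔ basis 1, so (AᵀA)_{2,1} = Σᵢ h = (-2)·(1) + (0)·(1) + (2)·(1) + (3)·(1) + (8)·(1) + (9)·(1) = 20.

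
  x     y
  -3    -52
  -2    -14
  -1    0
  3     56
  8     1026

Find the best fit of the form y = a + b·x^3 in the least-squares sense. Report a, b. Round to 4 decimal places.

a = 2.0000, b = 2.0000

With design matrix A, AᵀA = [[5, 503]; [503, 263667]] and Aᵀy = [1016, 528340]ᵀ.
Eliminating b: 263667·(row 1) − 503·(row 2) gives 1065326·a = 263667·1016 − 503·528340 = 2130652, so a = 2.
Then b = (528340 − 503·2)/263667 = 2.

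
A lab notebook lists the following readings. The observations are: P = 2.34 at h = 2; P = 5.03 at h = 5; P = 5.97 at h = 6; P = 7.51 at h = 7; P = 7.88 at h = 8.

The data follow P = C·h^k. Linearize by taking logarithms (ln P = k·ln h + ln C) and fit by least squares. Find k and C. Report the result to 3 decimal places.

k = 0.891, C = 1.245

With ln Pᵢ as the transformed response and ln hᵢ as the regressor:
AᵀA = [[14.3918, 8.1197]; [8.1197, 5]], rhs = [14.6067, 8.3329]ᵀ  (here Σln h = 8.1197, Σ(ln h)² = 14.3918, Σln P = 8.3329, Σln h·ln P = 14.6067).
Slope k = (n·Σln h·ln P − Σln h·Σln P)/(n·Σ(ln h)² − (Σln h)²) = (5·14.6067 − 8.1197·8.3329)/6.0295 = 0.89111; ln C = (Σln P − k·Σln h)/n = 0.21946, so C = exp(0.21946) = 1.24541.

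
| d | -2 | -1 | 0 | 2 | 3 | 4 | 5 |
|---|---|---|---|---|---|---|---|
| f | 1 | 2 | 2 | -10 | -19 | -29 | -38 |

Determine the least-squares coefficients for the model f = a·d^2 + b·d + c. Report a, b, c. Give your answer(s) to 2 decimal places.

a = -0.98, b = -2.97, c = -0.06

Compute the Gram sums: Σd^2·d^2 = 995, Σd^2·d = 215, Σd^2 = 59, Σd·d = 59, Σd = 11, Σ1 = 7.
For Mᵀf: Σd^2·f = -1619, Σd·f = -387, Σf = -91.
Row-reducing yields a = -2495/2541, b = -7549/2541, c = -47/847.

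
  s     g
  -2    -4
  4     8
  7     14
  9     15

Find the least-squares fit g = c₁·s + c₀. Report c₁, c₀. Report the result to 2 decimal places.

Entries of AᵀA: Σs·s = 150, Σs = 18, Σ1 = 4.
And Σs·g = 273, Σg = 33.
So AᵀA·[c₁, c₀]ᵀ = Aᵀg: [[150, 18]; [18, 4]]·[c₁, c₀]ᵀ = [273, 33]ᵀ.
Δ = 150·4 − 18² = 276.
c₁ = (273·4 − 18·33)/276 = 83/46; c₀ = (150·33 − 18·273)/276 = 3/23.

c₁ = 1.80, c₀ = 0.13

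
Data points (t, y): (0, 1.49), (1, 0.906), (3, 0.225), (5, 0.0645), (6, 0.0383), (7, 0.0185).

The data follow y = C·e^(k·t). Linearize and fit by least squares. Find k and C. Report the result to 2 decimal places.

Linearized form: ln y = k·t + ln C. From the 6 transformed points,
Σt = 22.0000, Σ(t)² = 120.0000, Σln y = -11.1850, Σt·ln y = -65.7829.
Equations: 120.0000·k + 22.0000·ln C = -65.7829;  22.0000·k + 6·ln C = -11.1850.
Slope k = (n·Σt·ln y − Σt·Σln y)/(n·Σ(t)² − (Σt)²) = (6·-65.7829 − 22.0000·-11.1850)/236.0000 = -0.62978; ln C = (Σln y − k·Σt)/n = 0.44502, so C = exp(0.44502) = 1.56053.

k = -0.63, C = 1.56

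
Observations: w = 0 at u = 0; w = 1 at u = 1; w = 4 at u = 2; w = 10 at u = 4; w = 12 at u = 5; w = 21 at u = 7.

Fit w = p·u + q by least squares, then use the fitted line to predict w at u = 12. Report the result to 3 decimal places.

Forming XᵀX = [[95, 19]; [19, 6]] and Xᵀw = [256, 48]ᵀ gives XᵀX·[p, q]ᵀ = Xᵀw.
Δ = 95·6 − 19² = 209.
p = (256·6 − 19·48)/209 = 624/209; q = (95·48 − 19·256)/209 = -16/11.
At u = 12: ŵ = (624/209)·(12) + (-16/11)·(1) = 7184/209.

ŵ = 34.373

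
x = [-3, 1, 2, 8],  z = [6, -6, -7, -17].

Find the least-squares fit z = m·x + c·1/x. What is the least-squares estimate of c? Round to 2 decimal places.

c = -4.01

Forming AᵀA = [[78, 4]; [4, 793/576]] and Aᵀz = [-174, -109/8]ᵀ gives AᵀA·[m, c]ᵀ = Aᵀz.
Determinant 78·(793/576) − 4² = 8773/96.
m = ((-174)·(793/576) − 4·(-109/8))/(8773/96) = -17765/8773; c = (78·(-109/8) − 4·(-174))/(8773/96) = -35208/8773.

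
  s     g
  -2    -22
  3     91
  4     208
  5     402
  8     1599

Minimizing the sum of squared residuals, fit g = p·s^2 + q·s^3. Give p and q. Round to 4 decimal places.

p = 1.0800, q = 2.9887

MᵀM·[p, q]ᵀ = Mᵀg reads: 5074·p + 37128·q = 116445;  37128·p + 282658·q = 884883.
(Σs^2·s^2 = 5074, Σs^2·s^3 = 37128, Σs^3·s^3 = 282658, Σs^2·g = 116445, Σs^3·g = 884883.)
Eliminating q: 282658·(row 1) − 37128·(row 2) gives 55718308·p = 282658·116445 − 37128·884883 = 60174786, so p = 30087393/27859154.
Then q = (884883 − 37128·(30087393/27859154))/282658 = 83263191/27859154.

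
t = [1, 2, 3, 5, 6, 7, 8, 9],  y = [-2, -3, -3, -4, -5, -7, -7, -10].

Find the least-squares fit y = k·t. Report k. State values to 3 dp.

k = -0.974

Forming XᵀX = [[269]] and Xᵀy = [-262]ᵀ gives XᵀX·[k]ᵀ = Xᵀy.
k = (-262)/269 = -0.973978.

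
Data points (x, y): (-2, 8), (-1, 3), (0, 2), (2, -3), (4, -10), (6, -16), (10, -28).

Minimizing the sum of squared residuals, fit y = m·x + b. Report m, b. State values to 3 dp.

m = -2.939, b = 1.691

Compute the Gram sums: Σx·x = 161, Σx = 19, Σ1 = 7.
Moment sums: Σx·y = -441, Σy = -44.
So MᵀM·[m, b]ᵀ = Mᵀy: [[161, 19]; [19, 7]]·[m, b]ᵀ = [-441, -44]ᵀ.
Δ = 161·7 − 19² = 766.
m = ((-441)·7 − 19·(-44))/766 = -2251/766; b = (161·(-44) − 19·(-441))/766 = 1295/766.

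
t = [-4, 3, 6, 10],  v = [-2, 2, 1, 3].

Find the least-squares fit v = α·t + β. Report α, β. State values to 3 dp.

α = 0.334, β = -0.253

The normal system XᵀX·[α, β]ᵀ = Xᵀv is [[161, 15]; [15, 4]]·[α, β]ᵀ = [50, 4]ᵀ.
det = 161·4 − 15² = 419.
α = (50·4 − 15·4)/419 = 140/419; β = (161·4 − 15·50)/419 = -106/419.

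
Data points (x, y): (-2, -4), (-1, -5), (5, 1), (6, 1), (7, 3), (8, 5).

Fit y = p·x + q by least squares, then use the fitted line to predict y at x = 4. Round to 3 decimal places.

The normal equations are: 179·p + 23·q = 85;  23·p + 6·q = 1.
(Σx·x = 179, Σx = 23, Σ1 = 6, Σx·y = 85, Σy = 1.)
Eliminating q: 6·(row 1) − 23·(row 2) gives 545·p = 6·85 − 23·1 = 487, so p = 487/545.
Then q = (1 − 23·(487/545))/6 = -1776/545.
At x = 4: ŷ = (487/545)·(4) + (-1776/545)·(1) = 172/545.

ŷ = 0.316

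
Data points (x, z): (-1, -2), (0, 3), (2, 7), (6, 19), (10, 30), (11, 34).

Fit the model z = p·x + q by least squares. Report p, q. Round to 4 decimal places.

From the data, Σx·x = 262, Σx = 28, Σ1 = 6.
Moment sums: Σx·z = 804, Σz = 91.
Normal equations: [[262, 28]; [28, 6]]·[p, q]ᵀ = [804, 91]ᵀ.
Eliminating q: 6·(row 1) − 28·(row 2) gives 788·p = 6·804 − 28·91 = 2276, so p = 569/197.
Then q = (91 − 28·(569/197))/6 = 665/394.

p = 2.8883, q = 1.6878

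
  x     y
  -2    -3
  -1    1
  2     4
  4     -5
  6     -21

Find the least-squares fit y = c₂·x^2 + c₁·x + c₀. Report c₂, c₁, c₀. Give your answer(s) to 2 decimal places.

Setting ∂/∂c₂ … = 0 gives: 1585·c₂ + 279·c₁ + 61·c₀ = -831;  279·c₂ + 61·c₁ + 9·c₀ = -133;  61·c₂ + 9·c₁ + 5·c₀ = -24.
Inverting the 3×3 Gram matrix, [c₂, c₁, c₀]ᵀ = [-22293/22598, 38899/22598, 46743/11299]ᵀ.

c₂ = -0.99, c₁ = 1.72, c₀ = 4.14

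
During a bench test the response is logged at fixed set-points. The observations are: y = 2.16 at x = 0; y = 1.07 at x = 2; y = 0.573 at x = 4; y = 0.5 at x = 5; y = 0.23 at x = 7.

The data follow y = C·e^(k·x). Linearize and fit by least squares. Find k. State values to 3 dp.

k = -0.311

Linearized form: ln y = k·x + ln C. From the 5 transformed points,
Over the data: Σx = 18.0000, Σ(x)² = 94.0000, Σln y = -1.8819, Σx·ln y = -15.8456.
Normal system: [[94.0000, 18.0000]; [18.0000, 5]]·[k, ln C]ᵀ = [-15.8456, -1.8819]ᵀ.
Solving (det = 146.0000): k = -0.31064, ln C = 0.74192.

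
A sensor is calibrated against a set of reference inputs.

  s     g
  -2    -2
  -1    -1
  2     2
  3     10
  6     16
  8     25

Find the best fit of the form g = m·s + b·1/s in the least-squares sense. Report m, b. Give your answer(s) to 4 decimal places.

m = 3.0240, b = -3.6378

The normal equations are: 118·m + 6·b = 335;  6·m + (953/576)·b = 97/8.
det = 118·(953/576) − 6² = 45859/288.
m = (335·(953/576) − 6·(97/8))/(45859/288) = 277351/91718; b = (118·(97/8) − 6·335)/(45859/288) = -166824/45859.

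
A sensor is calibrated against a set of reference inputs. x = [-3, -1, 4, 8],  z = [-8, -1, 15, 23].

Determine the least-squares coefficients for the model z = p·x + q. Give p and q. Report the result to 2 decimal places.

p = 2.85, q = 1.55

The normal system AᵀA·[p, q]ᵀ = Aᵀz is [[90, 8]; [8, 4]]·[p, q]ᵀ = [269, 29]ᵀ.
det = 90·4 − 8² = 296.
p = (269·4 − 8·29)/296 = 211/74; q = (90·29 − 8·269)/296 = 229/148.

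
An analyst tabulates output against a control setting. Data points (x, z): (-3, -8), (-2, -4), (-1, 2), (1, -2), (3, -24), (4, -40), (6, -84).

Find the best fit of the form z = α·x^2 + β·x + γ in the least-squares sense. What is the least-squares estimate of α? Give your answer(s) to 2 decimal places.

The normal equations are: 1732·α + 272·β + 76·γ = -3968;  272·α + 76·β + 8·γ = -708;  76·α + 8·β + 7·γ = -160.
Row-reducing yields α = -2524/1281, β = -9217/3843, γ = 4904/3843.

α = -1.97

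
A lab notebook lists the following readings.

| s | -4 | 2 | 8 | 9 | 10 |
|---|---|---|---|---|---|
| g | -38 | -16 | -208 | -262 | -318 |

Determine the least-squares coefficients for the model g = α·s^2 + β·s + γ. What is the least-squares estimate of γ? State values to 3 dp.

Sums needed: Σs^2·s^2 = 20929, Σs^2·s = 2185, Σs^2 = 265, Σs·s = 265, Σs = 25, Σ1 = 5.
Right-hand side: Σs^2·g = -67006, Σs·g = -7082, Σg = -842.
So XᵀX·[α, β, γ]ᵀ = Xᵀg: [[20929, 2185, 265]; [2185, 265, 25]; [265, 25, 5]]·[α, β, γ]ᵀ = [-67006, -7082, -842]ᵀ.
Row-reducing yields α = -8291/2802, β = -32753/14010, γ = 266/2335.

γ = 0.114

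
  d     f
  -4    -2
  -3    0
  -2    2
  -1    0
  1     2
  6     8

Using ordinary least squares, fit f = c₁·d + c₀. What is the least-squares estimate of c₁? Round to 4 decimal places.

The normal equations are: 67·c₁ + (-3)·c₀ = 54;  (-3)·c₁ + 6·c₀ = 10.
(Σd·d = 67, Σd = -3, Σ1 = 6, Σd·f = 54, Σf = 10.)
Δ = 67·6 − (-3)² = 393.
c₁ = (54·6 − (-3)·10)/393 = 118/131; c₀ = (67·10 − (-3)·54)/393 = 832/393.

c₁ = 0.9008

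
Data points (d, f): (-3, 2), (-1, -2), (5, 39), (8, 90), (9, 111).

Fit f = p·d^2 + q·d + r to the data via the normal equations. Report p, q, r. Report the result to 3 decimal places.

p = 1.114, q = 2.407, r = -0.772

Setting ∂/∂p … = 0 gives: 11364·p + 1338·q + 180·r = 15742;  1338·p + 180·q + 18·r = 1910;  180·p + 18·q + 5·r = 240.
Solving the 3×3 system (Gaussian elimination) gives p = 2363/2121, q = 5105/2121, r = -78/101.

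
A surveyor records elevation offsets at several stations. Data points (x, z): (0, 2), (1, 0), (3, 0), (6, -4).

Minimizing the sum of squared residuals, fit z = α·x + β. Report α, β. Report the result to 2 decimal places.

α = -0.90, β = 1.76

Sums needed: Σx·x = 46, Σx = 10, Σ1 = 4.
And Σx·z = -24, Σz = -2.
Normal equations: [[46, 10]; [10, 4]]·[α, β]ᵀ = [-24, -2]ᵀ.
Eliminating β: 4·(row 1) − 10·(row 2) gives 84·α = 4·(-24) − 10·(-2) = -76, so α = -19/21.
Then β = ((-2) − 10·(-19/21))/4 = 37/21.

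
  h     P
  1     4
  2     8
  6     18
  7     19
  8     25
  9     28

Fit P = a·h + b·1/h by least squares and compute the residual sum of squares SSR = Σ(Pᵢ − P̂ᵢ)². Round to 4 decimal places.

SSR = 8.1283

Compute the Gram sums: Σh·h = 235, Σh·1/h = 6, Σ1/h·1/h = 336865/254016.
Moment sums: Σh·P = 713, Σ1/h·P = 10055/504.
So AᵀA·[a, b]ᵀ = AᵀP: [[235, 6]; [6, 336865/254016]]·[a, b]ᵀ = [713, 10055/504]ᵀ.
det = 235·(336865/254016) − 6² = 70018699/254016.
a = (713·(336865/254016) − 6·(10055/504))/(70018699/254016) = 209778425/70018699; b = (235·(10055/504) − 6·713)/(70018699/254016) = 104233752/70018699.
Residuals: -33937381/70018699, 88475866/70018699, -15706260/70018699, -152984230/70018699, 59210856/70018699, 60936219/70018699; SSR = 569129886/70018699.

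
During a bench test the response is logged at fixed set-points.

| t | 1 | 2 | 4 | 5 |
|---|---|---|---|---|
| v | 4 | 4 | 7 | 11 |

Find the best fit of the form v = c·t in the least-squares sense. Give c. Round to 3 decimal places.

c = 2.065

The normal equations are: 46·c = 95.
Hence c = 95 / 46 ≈ 2.06522.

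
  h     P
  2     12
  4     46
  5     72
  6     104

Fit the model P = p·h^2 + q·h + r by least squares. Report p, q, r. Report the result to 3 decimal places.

The normal equations are: 2193·p + 413·q + 81·r = 6328;  413·p + 81·q + 17·r = 1192;  81·p + 17·q + 4·r = 234.
(Σh^2·h^2 = 2193, Σh^2·h = 413, Σh^2 = 81, Σh·h = 81, Σh = 17, Σ1 = 4, Σh^2·P = 6328, Σh·P = 1192, ΣP = 234.)
Solving the 3×3 system (Gaussian elimination) gives p = 3, q = -1, r = 2.

p = 3.000, q = -1.000, r = 2.000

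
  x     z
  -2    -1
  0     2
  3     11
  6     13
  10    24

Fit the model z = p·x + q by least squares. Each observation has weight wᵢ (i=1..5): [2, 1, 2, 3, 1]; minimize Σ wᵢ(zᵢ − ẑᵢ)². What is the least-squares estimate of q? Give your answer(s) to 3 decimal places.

q = 2.960

AᵀWA·[p, q]ᵀ = AᵀWz reads: 234·p + 30·q = 544;  30·p + 9·q = 85.
(Σwᵢ·x·x = 234, Σwᵢ·x = 30, Σwᵢ·1 = 9, Σwᵢ·x·z = 544, Σwᵢ·z = 85.)
Δ = 234·9 − 30² = 1206.
p = (544·9 − 30·85)/1206 = 391/201; q = (234·85 − 30·544)/1206 = 595/201.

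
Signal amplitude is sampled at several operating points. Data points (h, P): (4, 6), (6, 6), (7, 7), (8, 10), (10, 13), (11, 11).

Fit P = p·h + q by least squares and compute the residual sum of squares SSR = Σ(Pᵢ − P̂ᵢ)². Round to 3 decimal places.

Sums needed: Σh·h = 386, Σh = 46, Σ1 = 6.
And Σh·P = 440, ΣP = 53.
det = 386·6 − 46² = 200.
p = (440·6 − 46·53)/200 = 101/100; q = (386·53 − 46·440)/200 = 109/100.
Residuals: 87/100, -23/20, -29/25, 83/100, 181/100, -6/5; SSR = 883/100.

SSR = 8.830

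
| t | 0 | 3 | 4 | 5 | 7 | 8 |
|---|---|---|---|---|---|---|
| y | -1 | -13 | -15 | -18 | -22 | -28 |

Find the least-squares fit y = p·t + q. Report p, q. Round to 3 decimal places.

p = -3.145, q = -2.016

From the data, Σt·t = 163, Σt = 27, Σ1 = 6.
Right-hand side: Σt·y = -567, Σy = -97.
So XᵀX·[p, q]ᵀ = Xᵀy: [[163, 27]; [27, 6]]·[p, q]ᵀ = [-567, -97]ᵀ.
Eliminating q: 6·(row 1) − 27·(row 2) gives 249·p = 6·(-567) − 27·(-97) = -783, so p = -261/83.
Then q = ((-97) − 27·(-261/83))/6 = -502/249.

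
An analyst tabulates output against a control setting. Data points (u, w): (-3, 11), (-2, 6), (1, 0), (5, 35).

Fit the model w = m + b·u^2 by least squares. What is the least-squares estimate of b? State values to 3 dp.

Normal-equation sums: Σ1 = 4, Σu^2 = 39, Σu^2·u^2 = 723.
For Mᵀw: Σw = 52, Σu^2·w = 998.
Normal equations: [[4, 39]; [39, 723]]·[m, b]ᵀ = [52, 998]ᵀ.
Determinant 4·723 − 39² = 1371.
m = (52·723 − 39·998)/1371 = -442/457; b = (4·998 − 39·52)/1371 = 1964/1371.

b = 1.433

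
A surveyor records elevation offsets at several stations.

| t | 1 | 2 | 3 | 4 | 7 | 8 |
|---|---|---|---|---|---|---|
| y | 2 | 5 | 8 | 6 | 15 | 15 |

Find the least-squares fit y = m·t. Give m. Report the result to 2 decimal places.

m = 1.99

Sums needed: Σt·t = 143.
And Σt·y = 285.
Normal equations: [[143]]·[m]ᵀ = [285]ᵀ.
Hence m = 285 / 143 ≈ 1.99301.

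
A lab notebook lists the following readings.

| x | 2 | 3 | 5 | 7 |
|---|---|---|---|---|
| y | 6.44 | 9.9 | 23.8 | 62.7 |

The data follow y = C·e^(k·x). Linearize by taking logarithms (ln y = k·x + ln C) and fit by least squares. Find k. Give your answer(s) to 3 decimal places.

Let Y = ln y. Fitting Y = k·x + ln C by least squares:
Over the data: Σx = 17.0000, Σ(x)² = 87.0000, Σln y = 11.4631, Σx·ln y = 55.4196.
Normal system: [[87.0000, 17.0000]; [17.0000, 4]]·[k, ln C]ᵀ = [55.4196, 11.4631]ᵀ.
Solving (det = 59.0000): k = 0.45433, ln C = 0.93487.

k = 0.454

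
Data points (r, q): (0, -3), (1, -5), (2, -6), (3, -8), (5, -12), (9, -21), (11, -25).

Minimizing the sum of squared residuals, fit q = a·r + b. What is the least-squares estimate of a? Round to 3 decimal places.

a = -2.032

Normal-equation sums: Σr·r = 241, Σr = 31, Σ1 = 7.
Right-hand side: Σr·q = -565, Σq = -80.
XᵀX·[a, b]ᵀ = Xᵀq becomes [[241, 31]; [31, 7]]·[a, b]ᵀ = [-565, -80]ᵀ.
Eliminating b: 7·(row 1) − 31·(row 2) gives 726·a = 7·(-565) − 31·(-80) = -1475, so a = -1475/726.
Then b = ((-80) − 31·(-1475/726))/7 = -1765/726.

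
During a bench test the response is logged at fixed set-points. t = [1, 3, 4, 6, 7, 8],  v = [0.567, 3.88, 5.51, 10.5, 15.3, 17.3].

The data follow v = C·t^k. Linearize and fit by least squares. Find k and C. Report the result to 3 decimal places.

Linearized form: ln v = k·ln t + ln C. From the 6 transformed points,
XᵀX = [[14.4498, 8.3020]; [8.3020, 6]], rhs = [19.3045, 10.4249]ᵀ  (here Σln t = 8.3020, Σ(ln t)² = 14.4498, Σln v = 10.4249, Σln t·ln v = 19.3045).
Slope k = (n·Σln t·ln v − Σln t·Σln v)/(n·Σ(ln t)² − (Σln t)²) = (6·19.3045 − 8.3020·10.4249)/17.7753 = 1.64716; ln C = (Σln v − k·Σln t)/n = -0.54163, so C = exp(-0.54163) = 0.58180.

k = 1.647, C = 0.582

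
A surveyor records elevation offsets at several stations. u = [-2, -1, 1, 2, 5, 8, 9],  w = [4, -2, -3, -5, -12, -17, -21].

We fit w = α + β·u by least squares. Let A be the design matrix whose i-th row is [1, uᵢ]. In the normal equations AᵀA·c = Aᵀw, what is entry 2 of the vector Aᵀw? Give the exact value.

Entry 2 ↔ basis u, so (Aᵀw)_{2} = Σᵢ (u)·wᵢ = (-2)·(4) + (-1)·(-2) + (1)·(-3) + (2)·(-5) + (5)·(-12) + (8)·(-17) + (9)·(-21) = -404.

-404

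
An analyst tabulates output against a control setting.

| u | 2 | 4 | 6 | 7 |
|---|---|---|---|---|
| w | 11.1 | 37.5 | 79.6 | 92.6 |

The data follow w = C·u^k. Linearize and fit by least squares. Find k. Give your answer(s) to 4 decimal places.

k = 1.7296

Taking logs, ln w = k·ln u + ln C, so regress ln w on ln u.
Σln u = 5.8171, Σ(ln u)² = 9.3992, Σln w = 14.9366, Σln u·ln w = 23.3470.
Normal system: [[9.3992, 5.8171]; [5.8171, 4]]·[k, ln C]ᵀ = [23.3470, 14.9366]ᵀ.
Slope k = (n·Σln u·ln w − Σln u·Σln w)/(n·Σ(ln u)² − (Σln u)²) = (4·23.3470 − 5.8171·14.9366)/3.7582 = 1.72960; ln C = (Σln w − k·Σln u)/n = 1.21883.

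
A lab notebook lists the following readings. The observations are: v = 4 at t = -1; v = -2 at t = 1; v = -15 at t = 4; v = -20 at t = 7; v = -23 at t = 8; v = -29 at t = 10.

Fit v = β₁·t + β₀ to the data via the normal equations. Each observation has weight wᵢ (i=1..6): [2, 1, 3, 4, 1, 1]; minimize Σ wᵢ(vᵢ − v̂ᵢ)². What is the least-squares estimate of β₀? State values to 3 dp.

With design matrix X, XᵀWX = [[411, 57]; [57, 12]] and XᵀWv = [-1224, -171]ᵀ.
Δ = 411·12 − 57² = 1683.
β₁ = ((-1224)·12 − 57·(-171))/1683 = -549/187; β₀ = (411·(-171) − 57·(-1224))/1683 = -57/187.

β₀ = -0.305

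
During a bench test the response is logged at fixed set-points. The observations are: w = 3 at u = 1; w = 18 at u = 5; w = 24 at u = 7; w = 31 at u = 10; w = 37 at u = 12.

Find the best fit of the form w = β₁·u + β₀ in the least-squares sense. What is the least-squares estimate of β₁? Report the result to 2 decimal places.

Sums needed: Σu·u = 319, Σu = 35, Σ1 = 5.
For Mᵀw: Σu·w = 1015, Σw = 113.
MᵀM·[β₁, β₀]ᵀ = Mᵀw becomes [[319, 35]; [35, 5]]·[β₁, β₀]ᵀ = [1015, 113]ᵀ.
Δ = 319·5 − 35² = 370.
β₁ = (1015·5 − 35·113)/370 = 112/37; β₀ = (319·113 − 35·1015)/370 = 261/185.

β₁ = 3.03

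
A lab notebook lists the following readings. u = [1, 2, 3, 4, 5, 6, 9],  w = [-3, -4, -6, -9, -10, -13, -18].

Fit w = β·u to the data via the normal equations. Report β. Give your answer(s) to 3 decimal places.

β = -2.064

Entries of MᵀM: Σu·u = 172.
And Σu·w = -355.
Normal equations: [[172]]·[β]ᵀ = [-355]ᵀ.
β = (-355)/172 = -2.06395.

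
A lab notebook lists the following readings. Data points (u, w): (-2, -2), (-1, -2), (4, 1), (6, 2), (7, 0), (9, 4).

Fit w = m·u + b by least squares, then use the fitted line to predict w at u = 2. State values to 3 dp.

ŵ = -0.363

The normal equations are: 187·m + 23·b = 58;  23·m + 6·b = 3.
det = 187·6 − 23² = 593.
m = (58·6 − 23·3)/593 = 279/593; b = (187·3 − 23·58)/593 = -773/593.
At u = 2: ŵ = (279/593)·(2) + (-773/593)·(1) = -215/593.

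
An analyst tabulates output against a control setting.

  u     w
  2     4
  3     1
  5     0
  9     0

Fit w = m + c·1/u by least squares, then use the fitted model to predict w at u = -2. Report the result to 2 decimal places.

The normal equations are: 4·m + (103/90)·c = 5;  (103/90)·m + (3349/8100)·c = 7/3.
(Σ1 = 4, Σ1/u = 103/90, Σ1/u·1/u = 3349/8100, Σw = 5, Σ1/u·w = 7/3.)
det = 4·(3349/8100) − (103/90)² = 929/2700.
m = (5·(3349/8100) − (103/90)·(7/3))/(929/2700) = -4885/2787; c = (4·(7/3) − (103/90)·5)/(929/2700) = 9750/929.
At u = -2: ŵ = (-4885/2787)·(1) + (9750/929)·(-1/2) = -19510/2787.

ŵ = -7.00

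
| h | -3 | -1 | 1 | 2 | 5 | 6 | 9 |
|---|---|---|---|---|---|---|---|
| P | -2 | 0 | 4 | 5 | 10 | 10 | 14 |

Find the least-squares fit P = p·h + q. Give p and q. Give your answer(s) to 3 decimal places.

p = 1.373, q = 2.131

AᵀA·[p, q]ᵀ = AᵀP reads: 157·p + 19·q = 256;  19·p + 7·q = 41.
(Σh·h = 157, Σh = 19, Σ1 = 7, Σh·P = 256, ΣP = 41.)
Δ = 157·7 − 19² = 738.
p = (256·7 − 19·41)/738 = 1013/738; q = (157·41 − 19·256)/738 = 1573/738.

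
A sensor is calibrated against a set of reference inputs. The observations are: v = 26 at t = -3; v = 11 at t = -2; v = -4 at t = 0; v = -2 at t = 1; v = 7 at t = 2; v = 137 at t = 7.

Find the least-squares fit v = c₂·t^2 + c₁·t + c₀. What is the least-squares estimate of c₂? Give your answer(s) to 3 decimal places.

Sums needed: Σt^2·t^2 = 2515, Σt^2·t = 317, Σt^2 = 67, Σt·t = 67, Σt = 5, Σ1 = 6.
Moment sums: Σt^2·v = 7017, Σt·v = 871, Σv = 175.
MᵀM·[c₂, c₁, c₀]ᵀ = Mᵀv becomes [[2515, 317, 67]; [317, 67, 5]; [67, 5, 6]]·[c₂, c₁, c₀]ᵀ = [7017, 871, 175]ᵀ.
Solving the 3×3 system (Gaussian elimination) gives c₂ = 48272/16053, c₁ = -15373/16053, c₀ = -19338/5351.

c₂ = 3.007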